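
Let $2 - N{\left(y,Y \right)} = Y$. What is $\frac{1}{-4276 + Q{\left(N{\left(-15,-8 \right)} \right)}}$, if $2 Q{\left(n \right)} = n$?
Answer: $- \frac{1}{4271} \approx -0.00023414$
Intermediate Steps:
$N{\left(y,Y \right)} = 2 - Y$
$Q{\left(n \right)} = \frac{n}{2}$
$\frac{1}{-4276 + Q{\left(N{\left(-15,-8 \right)} \right)}} = \frac{1}{-4276 + \frac{2 - -8}{2}} = \frac{1}{-4276 + \frac{2 + 8}{2}} = \frac{1}{-4276 + \frac{1}{2} \cdot 10} = \frac{1}{-4276 + 5} = \frac{1}{-4271} = - \frac{1}{4271}$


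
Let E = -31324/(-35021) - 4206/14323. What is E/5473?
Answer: 301355326/2745288450359 ≈ 0.00010977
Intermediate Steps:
E = 301355326/501605783 (E = -31324*(-1/35021) - 4206*1/14323 = 31324/35021 - 4206/14323 = 301355326/501605783 ≈ 0.60078)
E/5473 = (301355326/501605783)/5473 = (301355326/501605783)*(1/5473) = 301355326/2745288450359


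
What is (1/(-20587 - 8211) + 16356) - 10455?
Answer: 169936997/28798 ≈ 5901.0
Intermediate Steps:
(1/(-20587 - 8211) + 16356) - 10455 = (1/(-28798) + 16356) - 10455 = (-1/28798 + 16356) - 10455 = 471020087/28798 - 10455 = 169936997/28798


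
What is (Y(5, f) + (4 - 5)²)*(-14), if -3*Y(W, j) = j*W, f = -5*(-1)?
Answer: 308/3 ≈ 102.67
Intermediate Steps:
f = 5
Y(W, j) = -W*j/3 (Y(W, j) = -j*W/3 = -W*j/3)
(Y(5, f) + (4 - 5)²)*(-14) = (-⅓*5*5 + (4 - 5)²)*(-14) = (-25/3 + (-1)²)*(-14) = (-25/3 + 1)*(-14) = -22/3*(-14) = 308/3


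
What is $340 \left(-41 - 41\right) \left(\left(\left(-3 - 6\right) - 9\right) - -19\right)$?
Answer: $-27880$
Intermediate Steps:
$340 \left(-41 - 41\right) \left(\left(\left(-3 - 6\right) - 9\right) - -19\right) = 340 \left(- 82 \left(\left(-9 - 9\right) + 19\right)\right) = 340 \left(- 82 \left(-18 + 19\right)\right) = 340 \left(\left(-82\right) 1\right) = 340 \left(-82\right) = -27880$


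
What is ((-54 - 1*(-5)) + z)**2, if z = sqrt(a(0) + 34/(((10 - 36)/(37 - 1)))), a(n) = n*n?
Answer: 30601/13 - 588*I*sqrt(221)/13 ≈ 2353.9 - 672.4*I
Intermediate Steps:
a(n) = n**2
z = 6*I*sqrt(221)/13 (z = sqrt(0**2 + 34/(((10 - 36)/(37 - 1)))) = sqrt(0 + 34/((-26/36))) = sqrt(0 + 34/((-26*1/36))) = sqrt(0 + 34/(-13/18)) = sqrt(0 + 34*(-18/13)) = sqrt(0 - 612/13) = sqrt(-612/13) = 6*I*sqrt(221)/13 ≈ 6.8613*I)
((-54 - 1*(-5)) + z)**2 = ((-54 - 1*(-5)) + 6*I*sqrt(221)/13)**2 = ((-54 + 5) + 6*I*sqrt(221)/13)**2 = (-49 + 6*I*sqrt(221)/13)**2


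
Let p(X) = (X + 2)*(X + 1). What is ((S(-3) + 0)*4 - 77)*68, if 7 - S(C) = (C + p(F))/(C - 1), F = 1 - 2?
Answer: -3536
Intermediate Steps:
F = -1
p(X) = (1 + X)*(2 + X) (p(X) = (2 + X)*(1 + X) = (1 + X)*(2 + X))
S(C) = 7 - C/(-1 + C) (S(C) = 7 - (C + (2 + (-1)² + 3*(-1)))/(C - 1) = 7 - (C + (2 + 1 - 3))/(-1 + C) = 7 - (C + 0)/(-1 + C) = 7 - C/(-1 + C))
((S(-3) + 0)*4 - 77)*68 = (((-7 + 6*(-3))/(-1 - 3) + 0)*4 - 77)*68 = (((-7 - 18)/(-4) + 0)*4 - 77)*68 = ((-¼*(-25) + 0)*4 - 77)*68 = ((25/4 + 0)*4 - 77)*68 = ((25/4)*4 - 77)*68 = (25 - 77)*68 = -52*68 = -3536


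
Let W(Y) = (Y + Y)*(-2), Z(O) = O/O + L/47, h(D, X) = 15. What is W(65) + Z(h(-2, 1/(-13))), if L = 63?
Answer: -12110/47 ≈ -257.66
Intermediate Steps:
Z(O) = 110/47 (Z(O) = O/O + 63/47 = 1 + 63*(1/47) = 1 + 63/47 = 110/47)
W(Y) = -4*Y (W(Y) = (2*Y)*(-2) = -4*Y)
W(65) + Z(h(-2, 1/(-13))) = -4*65 + 110/47 = -260 + 110/47 = -12110/47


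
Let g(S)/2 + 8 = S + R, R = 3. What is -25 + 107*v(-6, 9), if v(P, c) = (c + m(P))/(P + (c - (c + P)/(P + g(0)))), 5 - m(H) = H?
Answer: 32965/51 ≈ 646.37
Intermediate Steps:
m(H) = 5 - H
g(S) = -10 + 2*S (g(S) = -16 + 2*(S + 3) = -16 + 2*(3 + S) = -16 + (6 + 2*S) = -10 + 2*S)
v(P, c) = (5 + c - P)/(P + c - (P + c)/(-10 + P)) (v(P, c) = (c + (5 - P))/(P + (c - (c + P)/(P + (-10 + 2*0)))) = (5 + c - P)/(P + (c - (P + c)/(P + (-10 + 0)))) = (5 + c - P)/(P + (c - (P + c)/(P - 10))) = (5 + c - P)/(P + (c - (P + c)/(-10 + P))) = (5 + c - P)/(P + c - (P + c)/(-10 + P)))
-25 + 107*v(-6, 9) = -25 + 107*((-50 - 1*(-6)**2 - 10*9 + 15*(-6) - 6*9)/((-6)**2 - 11*(-6) - 11*9 - 6*9)) = -25 + 107*((-50 - 1*36 - 90 - 90 - 54)/(36 + 66 - 99 - 54)) = -25 + 107*((-50 - 36 - 90 - 90 - 54)/(-51)) = -25 + 107*(-1/51*(-320)) = -25 + 107*(320/51) = -25 + 34240/51 = 32965/51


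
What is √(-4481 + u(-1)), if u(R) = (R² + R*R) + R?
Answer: 8*I*√70 ≈ 66.933*I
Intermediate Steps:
u(R) = R + 2*R² (u(R) = (R² + R²) + R = 2*R² + R = R + 2*R²)
√(-4481 + u(-1)) = √(-4481 - (1 + 2*(-1))) = √(-4481 - (1 - 2)) = √(-4481 - 1*(-1)) = √(-4481 + 1) = √(-4480) = 8*I*√70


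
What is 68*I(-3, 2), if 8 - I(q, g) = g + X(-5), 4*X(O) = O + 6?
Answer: 391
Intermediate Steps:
X(O) = 3/2 + O/4 (X(O) = (O + 6)/4 = (6 + O)/4 = 3/2 + O/4)
I(q, g) = 31/4 - g (I(q, g) = 8 - (g + (3/2 + (¼)*(-5))) = 8 - (g + (3/2 - 5/4)) = 8 - (g + ¼) = 8 - (¼ + g) = 8 + (-¼ - g) = 31/4 - g)
68*I(-3, 2) = 68*(31/4 - 1*2) = 68*(31/4 - 2) = 68*(23/4) = 391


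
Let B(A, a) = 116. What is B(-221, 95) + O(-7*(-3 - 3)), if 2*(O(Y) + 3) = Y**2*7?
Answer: 6287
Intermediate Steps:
O(Y) = -3 + 7*Y**2/2 (O(Y) = -3 + (Y**2*7)/2 = -3 + (7*Y**2)/2 = -3 + 7*Y**2/2)
B(-221, 95) + O(-7*(-3 - 3)) = 116 + (-3 + 7*(-7*(-3 - 3))**2/2) = 116 + (-3 + 7*(-7*(-6))**2/2) = 116 + (-3 + (7/2)*42**2) = 116 + (-3 + (7/2)*1764) = 116 + (-3 + 6174) = 116 + 6171 = 6287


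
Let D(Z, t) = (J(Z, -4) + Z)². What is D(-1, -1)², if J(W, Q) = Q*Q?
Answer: 50625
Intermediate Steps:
J(W, Q) = Q²
D(Z, t) = (16 + Z)² (D(Z, t) = ((-4)² + Z)² = (16 + Z)²)
D(-1, -1)² = ((16 - 1)²)² = (15²)² = 225² = 50625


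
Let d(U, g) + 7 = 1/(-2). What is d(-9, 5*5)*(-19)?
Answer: 285/2 ≈ 142.50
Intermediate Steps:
d(U, g) = -15/2 (d(U, g) = -7 + 1/(-2) = -7 - ½ = -15/2)
d(-9, 5*5)*(-19) = -15/2*(-19) = 285/2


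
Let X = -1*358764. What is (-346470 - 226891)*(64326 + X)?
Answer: 168819266118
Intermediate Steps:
X = -358764
(-346470 - 226891)*(64326 + X) = (-346470 - 226891)*(64326 - 358764) = -573361*(-294438) = 168819266118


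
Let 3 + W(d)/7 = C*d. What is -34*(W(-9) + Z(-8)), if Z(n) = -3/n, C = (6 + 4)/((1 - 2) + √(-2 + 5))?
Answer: 45645/4 + 10710*√3 ≈ 29962.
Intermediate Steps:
C = 10/(-1 + √3) ≈ 13.660
W(d) = -21 + 7*d*(5 + 5*√3) (W(d) = -21 + 7*((5 + 5*√3)*d) = -21 + 7*(d*(5 + 5*√3)) = -21 + 7*d*(5 + 5*√3))
-34*(W(-9) + Z(-8)) = -34*((-21 + 35*(-9)*(1 + √3)) - 3/(-8)) = -34*((-21 + (-315 - 315*√3)) - 3*(-⅛)) = -34*((-336 - 315*√3) + 3/8) = -34*(-2685/8 - 315*√3) = 45645/4 + 10710*√3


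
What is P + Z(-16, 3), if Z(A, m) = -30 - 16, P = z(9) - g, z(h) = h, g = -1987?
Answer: 1950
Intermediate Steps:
P = 1996 (P = 9 - 1*(-1987) = 9 + 1987 = 1996)
Z(A, m) = -46
P + Z(-16, 3) = 1996 - 46 = 1950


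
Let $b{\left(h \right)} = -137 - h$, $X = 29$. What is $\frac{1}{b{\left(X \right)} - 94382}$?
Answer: $- \frac{1}{94548} \approx -1.0577 \cdot 10^{-5}$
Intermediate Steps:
$\frac{1}{b{\left(X \right)} - 94382} = \frac{1}{\left(-137 - 29\right) - 94382} = \frac{1}{-166 - 94382} = \frac{1}{-94548} = - \frac{1}{94548}$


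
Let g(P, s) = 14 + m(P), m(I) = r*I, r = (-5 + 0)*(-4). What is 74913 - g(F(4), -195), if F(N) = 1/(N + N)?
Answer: 149793/2 ≈ 74897.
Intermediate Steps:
r = 20 (r = -5*(-4) = 20)
F(N) = 1/(2*N)
m(I) = 20*I
g(P, s) = 14 + 20*P
74913 - g(F(4), -195) = 74913 - (14 + 20*((½)/4)) = 74913 - (14 + 20*((½)*(¼))) = 74913 - (14 + 20*(⅛)) = 74913 - (14 + 5/2) = 74913 - 1*33/2 = 74913 - 33/2 = 149793/2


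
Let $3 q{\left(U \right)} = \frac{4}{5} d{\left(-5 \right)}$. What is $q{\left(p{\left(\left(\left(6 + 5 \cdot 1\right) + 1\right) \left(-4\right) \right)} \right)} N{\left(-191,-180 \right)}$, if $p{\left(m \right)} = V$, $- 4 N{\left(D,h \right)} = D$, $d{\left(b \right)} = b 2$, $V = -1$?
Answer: $- \frac{382}{3} \approx -127.33$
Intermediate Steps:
$d{\left(b \right)} = 2 b$
$N{\left(D,h \right)} = - \frac{D}{4}$
$p{\left(m \right)} = -1$
$q{\left(U \right)} = - \frac{8}{3}$ ($q{\left(U \right)} = \frac{\frac{4}{5} \cdot 2 \left(-5\right)}{3} = \frac{4 \cdot \frac{1}{5} \left(-10\right)}{3} = \frac{\frac{4}{5} \left(-10\right)}{3} = \frac{1}{3} \left(-8\right) = - \frac{8}{3}$)
$q{\left(p{\left(\left(\left(6 + 5 \cdot 1\right) + 1\right) \left(-4\right) \right)} \right)} N{\left(-191,-180 \right)} = - \frac{8 \left(\left(- \frac{1}{4}\right) \left(-191\right)\right)}{3} = \left(- \frac{8}{3}\right) \frac{191}{4} = - \frac{382}{3}$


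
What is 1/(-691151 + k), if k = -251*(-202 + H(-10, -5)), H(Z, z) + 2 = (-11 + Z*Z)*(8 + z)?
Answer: -1/706964 ≈ -1.4145e-6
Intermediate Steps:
H(Z, z) = -2 + (-11 + Z²)*(8 + z) (H(Z, z) = -2 + (-11 + Z*Z)*(8 + z) = -2 + (-11 + Z²)*(8 + z))
k = -15813 (k = -251*(-202 + (-90 - 11*(-5) + 8*(-10)² - 5*(-10)²)) = -251*(-202 + (-90 + 55 + 8*100 - 5*100)) = -251*(-202 + (-90 + 55 + 800 - 500)) = -251*(-202 + 265) = -251*63 = -15813)
1/(-691151 + k) = 1/(-691151 - 15813) = 1/(-706964) = -1/706964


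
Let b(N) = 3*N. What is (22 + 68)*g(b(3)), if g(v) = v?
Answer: 810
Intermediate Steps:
(22 + 68)*g(b(3)) = (22 + 68)*(3*3) = 90*9 = 810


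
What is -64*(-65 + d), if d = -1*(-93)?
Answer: -1792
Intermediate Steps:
d = 93
-64*(-65 + d) = -64*(-65 + 93) = -64*28 = -1792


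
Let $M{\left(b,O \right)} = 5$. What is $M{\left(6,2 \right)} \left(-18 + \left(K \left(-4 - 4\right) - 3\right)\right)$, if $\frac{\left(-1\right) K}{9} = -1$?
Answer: $-465$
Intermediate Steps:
$K = 9$ ($K = \left(-9\right) \left(-1\right) = 9$)
$M{\left(6,2 \right)} \left(-18 + \left(K \left(-4 - 4\right) - 3\right)\right) = 5 \left(-18 + \left(9 \left(-4 - 4\right) - 3\right)\right) = 5 \left(-18 + \left(9 \left(-8\right) - 3\right)\right) = 5 \left(-18 - 75\right) = 5 \left(-93\right) = -465$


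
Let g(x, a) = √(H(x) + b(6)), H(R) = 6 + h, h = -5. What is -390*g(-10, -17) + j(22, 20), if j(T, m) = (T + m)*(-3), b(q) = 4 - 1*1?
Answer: -906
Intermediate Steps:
H(R) = 1 (H(R) = 6 - 5 = 1)
b(q) = 3 (b(q) = 4 - 1 = 3)
j(T, m) = -3*T - 3*m
g(x, a) = 2 (g(x, a) = √(1 + 3) = √4 = 2)
-390*g(-10, -17) + j(22, 20) = -390*2 + (-3*22 - 3*20) = -780 + (-66 - 60) = -780 - 126 = -906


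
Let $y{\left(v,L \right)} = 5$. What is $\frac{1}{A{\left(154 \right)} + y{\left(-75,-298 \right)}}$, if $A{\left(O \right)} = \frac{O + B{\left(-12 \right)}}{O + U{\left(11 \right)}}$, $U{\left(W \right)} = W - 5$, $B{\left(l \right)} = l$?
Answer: $\frac{80}{471} \approx 0.16985$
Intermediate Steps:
$U{\left(W \right)} = -5 + W$
$A{\left(O \right)} = \frac{-12 + O}{6 + O}$ ($A{\left(O \right)} = \frac{O - 12}{O + \left(-5 + 11\right)} = \frac{-12 + O}{O + 6} = \frac{-12 + O}{6 + O}$)
$\frac{1}{A{\left(154 \right)} + y{\left(-75,-298 \right)}} = \frac{1}{\frac{-12 + 154}{6 + 154} + 5} = \frac{1}{\frac{1}{160} \cdot 142 + 5} = \frac{1}{\frac{71}{80} + 5} = \frac{1}{\frac{471}{80}} = \frac{80}{471}$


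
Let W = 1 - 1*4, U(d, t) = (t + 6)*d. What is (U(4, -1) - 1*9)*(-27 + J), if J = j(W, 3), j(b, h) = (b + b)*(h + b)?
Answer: -297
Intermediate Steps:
U(d, t) = d*(6 + t) (U(d, t) = (6 + t)*d = d*(6 + t))
W = -3 (W = 1 - 4 = -3)
j(b, h) = 2*b*(b + h) (j(b, h) = (2*b)*(b + h) = 2*b*(b + h))
J = 0 (J = 2*(-3)*(-3 + 3) = 2*(-3)*0 = 0)
(U(4, -1) - 1*9)*(-27 + J) = (4*(6 - 1) - 1*9)*(-27 + 0) = (4*5 - 9)*(-27) = (20 - 9)*(-27) = 11*(-27) = -297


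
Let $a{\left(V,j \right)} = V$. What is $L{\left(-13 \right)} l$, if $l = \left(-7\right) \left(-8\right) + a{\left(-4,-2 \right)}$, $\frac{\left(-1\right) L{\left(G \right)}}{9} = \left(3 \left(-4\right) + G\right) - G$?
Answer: $5616$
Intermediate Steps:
$L{\left(G \right)} = 108$ ($L{\left(G \right)} = - 9 \left(\left(3 \left(-4\right) + G\right) - G\right) = - 9 \left(\left(-12 + G\right) - G\right) = \left(-9\right) \left(-12\right) = 108$)
$l = 52$ ($l = \left(-7\right) \left(-8\right) - 4 = 56 - 4 = 52$)
$L{\left(-13 \right)} l = 108 \cdot 52 = 5616$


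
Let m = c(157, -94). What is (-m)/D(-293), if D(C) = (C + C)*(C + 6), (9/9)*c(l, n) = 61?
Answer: -61/168182 ≈ -0.00036270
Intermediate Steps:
c(l, n) = 61
m = 61
D(C) = 2*C*(6 + C) (D(C) = (2*C)*(6 + C) = 2*C*(6 + C))
(-m)/D(-293) = (-1*61)/((2*(-293)*(6 - 293))) = -61/(2*(-293)*(-287)) = -61/168182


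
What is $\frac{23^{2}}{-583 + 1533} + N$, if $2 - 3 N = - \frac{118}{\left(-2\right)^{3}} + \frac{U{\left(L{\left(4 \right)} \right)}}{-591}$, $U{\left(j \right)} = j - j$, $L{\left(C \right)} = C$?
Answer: $- \frac{7017}{1900} \approx -3.6932$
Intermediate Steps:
$U{\left(j \right)} = 0$
$N = - \frac{17}{4}$ ($N = \frac{2}{3} - \frac{- \frac{118}{\left(-2\right)^{3}} + \frac{0}{-591}}{3} = \frac{2}{3} - \frac{- \frac{118}{-8} + 0 \left(- \frac{1}{591}\right)}{3} = \frac{2}{3} - \frac{\left(-118\right) \left(- \frac{1}{8}\right) + 0}{3} = \frac{2}{3} - \frac{\frac{59}{4} + 0}{3} = \frac{2}{3} - \frac{59}{12} = - \frac{17}{4} \approx -4.25$)
$\frac{23^{2}}{-583 + 1533} + N = \frac{23^{2}}{-583 + 1533} - \frac{17}{4} = \frac{529}{950} - \frac{17}{4} = - \frac{7017}{1900}$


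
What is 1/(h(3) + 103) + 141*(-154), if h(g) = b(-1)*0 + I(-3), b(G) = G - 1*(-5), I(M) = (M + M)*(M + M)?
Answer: -3018245/139 ≈ -21714.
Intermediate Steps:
I(M) = 4*M**2 (I(M) = (2*M)*(2*M) = 4*M**2)
b(G) = 5 + G (b(G) = G + 5 = 5 + G)
h(g) = 36 (h(g) = (5 - 1)*0 + 4*(-3)**2 = 4*0 + 4*9 = 0 + 36 = 36)
1/(h(3) + 103) + 141*(-154) = 1/(36 + 103) + 141*(-154) = 1/139 - 21714 = -3018245/139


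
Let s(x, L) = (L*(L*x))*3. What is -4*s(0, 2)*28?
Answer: 0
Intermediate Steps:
s(x, L) = 3*x*L² (s(x, L) = (x*L²)*3 = 3*x*L²)
-4*s(0, 2)*28 = -12*0*2²*28 = -12*0*4*28 = -4*0*28 = 0*28 = 0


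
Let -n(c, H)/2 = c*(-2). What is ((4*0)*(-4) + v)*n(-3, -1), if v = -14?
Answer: 168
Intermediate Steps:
n(c, H) = 4*c (n(c, H) = -2*c*(-2) = -(-4)*c = 4*c)
((4*0)*(-4) + v)*n(-3, -1) = ((4*0)*(-4) - 14)*(4*(-3)) = (0*(-4) - 14)*(-12) = (0 - 14)*(-12) = -14*(-12) = 168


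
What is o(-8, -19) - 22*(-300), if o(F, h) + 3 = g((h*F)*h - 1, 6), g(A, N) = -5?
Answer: 6592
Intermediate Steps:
o(F, h) = -8 (o(F, h) = -3 - 5 = -8)
o(-8, -19) - 22*(-300) = -8 - 22*(-300) = -8 + 6600 = 6592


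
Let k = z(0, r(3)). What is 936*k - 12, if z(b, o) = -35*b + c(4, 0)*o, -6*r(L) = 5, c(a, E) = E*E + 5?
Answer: -3912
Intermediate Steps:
c(a, E) = 5 + E**2 (c(a, E) = E**2 + 5 = 5 + E**2)
r(L) = -5/6 (r(L) = -1/6*5 = -5/6)
z(b, o) = -35*b + 5*o (z(b, o) = -35*b + (5 + 0**2)*o = -35*b + (5 + 0)*o = -35*b + 5*o)
k = -25/6 (k = -35*0 + 5*(-5/6) = 0 - 25/6 = -25/6 ≈ -4.1667)
936*k - 12 = 936*(-25/6) - 12 = -3900 - 12 = -3912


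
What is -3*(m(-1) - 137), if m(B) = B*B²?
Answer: 414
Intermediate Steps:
m(B) = B³
-3*(m(-1) - 137) = -3*((-1)³ - 137) = -3*(-1 - 137) = -3*(-138) = 414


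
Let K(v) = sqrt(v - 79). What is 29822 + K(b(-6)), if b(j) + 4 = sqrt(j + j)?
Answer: 29822 + sqrt(-83 + 2*I*sqrt(3)) ≈ 29822.0 + 9.1124*I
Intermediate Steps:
b(j) = -4 + sqrt(2)*sqrt(j) (b(j) = -4 + sqrt(j + j) = -4 + sqrt(2*j) = -4 + sqrt(2)*sqrt(j))
K(v) = sqrt(-79 + v)
29822 + K(b(-6)) = 29822 + sqrt(-79 + (-4 + sqrt(2)*sqrt(-6))) = 29822 + sqrt(-79 + (-4 + sqrt(2)*(I*sqrt(6)))) = 29822 + sqrt(-79 + (-4 + 2*I*sqrt(3))) = 29822 + sqrt(-83 + 2*I*sqrt(3))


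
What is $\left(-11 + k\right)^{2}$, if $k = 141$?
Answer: $16900$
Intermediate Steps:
$\left(-11 + k\right)^{2} = \left(-11 + 141\right)^{2} = 130^{2} = 16900$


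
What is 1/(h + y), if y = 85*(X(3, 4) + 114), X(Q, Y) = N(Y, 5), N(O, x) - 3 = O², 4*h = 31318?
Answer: 2/38269 ≈ 5.2262e-5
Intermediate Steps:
h = 15659/2 (h = (¼)*31318 = 15659/2 ≈ 7829.5)
N(O, x) = 3 + O²
X(Q, Y) = 3 + Y²
y = 11305 (y = 85*((3 + 4²) + 114) = 85*((3 + 16) + 114) = 85*(19 + 114) = 85*133 = 11305)
1/(h + y) = 1/(15659/2 + 11305) = 1/(38269/2) = 2/38269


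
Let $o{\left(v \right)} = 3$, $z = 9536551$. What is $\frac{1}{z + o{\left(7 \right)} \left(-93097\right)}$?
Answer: $\frac{1}{9257260} \approx 1.0802 \cdot 10^{-7}$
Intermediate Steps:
$\frac{1}{z + o{\left(7 \right)} \left(-93097\right)} = \frac{1}{9536551 + 3 \left(-93097\right)} = \frac{1}{9536551 - 279291} = \frac{1}{9257260}$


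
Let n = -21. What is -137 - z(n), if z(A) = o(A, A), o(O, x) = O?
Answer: -116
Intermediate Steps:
z(A) = A
-137 - z(n) = -137 - 1*(-21) = -137 + 21 = -116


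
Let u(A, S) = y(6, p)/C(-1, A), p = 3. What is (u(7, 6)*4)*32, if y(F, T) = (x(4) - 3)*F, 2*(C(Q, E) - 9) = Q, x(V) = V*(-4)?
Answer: -29184/17 ≈ -1716.7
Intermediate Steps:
x(V) = -4*V
C(Q, E) = 9 + Q/2
y(F, T) = -19*F (y(F, T) = (-4*4 - 3)*F = (-16 - 3)*F = -19*F)
u(A, S) = -228/17 (u(A, S) = (-19*6)/(9 + (½)*(-1)) = -114/(9 - ½) = -114/17/2 = -114*2/17 = -228/17)
(u(7, 6)*4)*32 = -228/17*4*32 = -912/17*32 = -29184/17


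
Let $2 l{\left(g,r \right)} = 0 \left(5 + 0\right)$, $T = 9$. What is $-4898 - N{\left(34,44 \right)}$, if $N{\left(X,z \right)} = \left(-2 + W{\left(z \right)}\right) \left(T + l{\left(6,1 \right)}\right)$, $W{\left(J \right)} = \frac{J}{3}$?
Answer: $-5012$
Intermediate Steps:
$W{\left(J \right)} = \frac{J}{3}$ ($W{\left(J \right)} = J \frac{1}{3} = \frac{J}{3}$)
$l{\left(g,r \right)} = 0$ ($l{\left(g,r \right)} = \frac{0 \left(5 + 0\right)}{2} = \frac{0 \cdot 5}{2} = \frac{1}{2} \cdot 0 = 0$)
$N{\left(X,z \right)} = -18 + 3 z$ ($N{\left(X,z \right)} = \left(-2 + \frac{z}{3}\right) \left(9 + 0\right) = \left(-2 + \frac{z}{3}\right) 9 = -18 + 3 z$)
$-4898 - N{\left(34,44 \right)} = -4898 - \left(-18 + 3 \cdot 44\right) = -4898 - \left(-18 + 132\right) = -4898 - 114 = -5012$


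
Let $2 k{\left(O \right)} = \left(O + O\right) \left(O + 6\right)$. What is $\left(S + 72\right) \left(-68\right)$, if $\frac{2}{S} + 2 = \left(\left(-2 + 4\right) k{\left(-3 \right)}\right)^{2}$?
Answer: $- \frac{788324}{161} \approx -4896.4$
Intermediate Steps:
$k{\left(O \right)} = O \left(6 + O\right)$ ($k{\left(O \right)} = \frac{\left(O + O\right) \left(O + 6\right)}{2} = \frac{2 O \left(6 + O\right)}{2} = O \left(6 + O\right)$)
$S = \frac{1}{161}$ ($S = \frac{2}{-2 + \left(\left(-2 + 4\right) \left(- 3 \left(6 - 3\right)\right)\right)^{2}} = \frac{2}{-2 + \left(2 \left(\left(-3\right) 3\right)\right)^{2}} = \frac{2}{-2 + \left(2 \left(-9\right)\right)^{2}} = \frac{2}{-2 + \left(-18\right)^{2}} = \frac{2}{-2 + 324} = \frac{2}{322} = 2 \cdot \frac{1}{322} = \frac{1}{161} \approx 0.0062112$)
$\left(S + 72\right) \left(-68\right) = \left(\frac{1}{161} + 72\right) \left(-68\right) = \frac{11593}{161} \left(-68\right) = - \frac{788324}{161}$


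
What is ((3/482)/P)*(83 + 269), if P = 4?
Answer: 132/241 ≈ 0.54772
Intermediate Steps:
((3/482)/P)*(83 + 269) = ((3/482)/4)*(83 + 269) = ((3*(1/482))*(¼))*352 = ((3/482)*(¼))*352 = (3/1928)*352 = 132/241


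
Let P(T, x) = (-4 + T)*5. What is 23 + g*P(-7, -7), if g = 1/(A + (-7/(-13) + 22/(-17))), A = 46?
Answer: 19802/909 ≈ 21.784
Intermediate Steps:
P(T, x) = -20 + 5*T
g = 221/9999 (g = 1/(46 + (-7/(-13) + 22/(-17))) = 1/(46 + (-7*(-1/13) + 22*(-1/17))) = 1/(46 + (7/13 - 22/17)) = 1/(46 - 167/221) = 1/(9999/221) = 221/9999 ≈ 0.022102)
23 + g*P(-7, -7) = 23 + 221*(-20 + 5*(-7))/9999 = 23 + 221*(-20 - 35)/9999 = 23 + (221/9999)*(-55) = 23 - 1105/909 = 19802/909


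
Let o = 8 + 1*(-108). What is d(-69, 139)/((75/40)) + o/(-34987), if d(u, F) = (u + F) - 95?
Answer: -1399180/104961 ≈ -13.330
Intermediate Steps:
o = -100 (o = 8 - 108 = -100)
d(u, F) = -95 + F + u (d(u, F) = (F + u) - 95 = -95 + F + u)
d(-69, 139)/((75/40)) + o/(-34987) = (-95 + 139 - 69)/((75/40)) - 100/(-34987) = -25/((1/40)*75) - 100*(-1/34987) = -25/15/8 + 100/34987 = -25*8/15 + 100/34987 = -40/3 + 100/34987 = -1399180/104961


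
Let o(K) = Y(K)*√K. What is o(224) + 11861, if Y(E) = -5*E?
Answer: 11861 - 4480*√14 ≈ -4901.6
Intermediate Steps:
o(K) = -5*K^(3/2) (o(K) = (-5*K)*√K = -5*K^(3/2))
o(224) + 11861 = -4480*√14 + 11861 = 11861 - 4480*√14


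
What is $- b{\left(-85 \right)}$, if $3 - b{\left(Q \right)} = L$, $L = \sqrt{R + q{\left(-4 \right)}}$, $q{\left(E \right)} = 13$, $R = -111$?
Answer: $-3 + 7 i \sqrt{2} \approx -3.0 + 9.8995 i$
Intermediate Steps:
$L = 7 i \sqrt{2}$ ($L = \sqrt{-111 + 13} = \sqrt{-98} = 7 i \sqrt{2} \approx 9.8995 i$)
$b{\left(Q \right)} = 3 - 7 i \sqrt{2}$
$- b{\left(-85 \right)} = - (3 - 7 i \sqrt{2}) = -3 + 7 i \sqrt{2}$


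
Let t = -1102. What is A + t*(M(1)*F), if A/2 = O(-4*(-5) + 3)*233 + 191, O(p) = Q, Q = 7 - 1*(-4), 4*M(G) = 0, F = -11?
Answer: 5508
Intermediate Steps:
M(G) = 0 (M(G) = (¼)*0 = 0)
Q = 11 (Q = 7 + 4 = 11)
O(p) = 11
A = 5508 (A = 2*(11*233 + 191) = 2*(2563 + 191) = 2*2754 = 5508)
A + t*(M(1)*F) = 5508 - 0*(-11) = 5508 - 1102*0 = 5508 + 0 = 5508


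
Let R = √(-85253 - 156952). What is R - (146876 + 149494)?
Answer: -296370 + I*√242205 ≈ -2.9637e+5 + 492.14*I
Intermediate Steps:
R = I*√242205 (R = √(-242205) = I*√242205 ≈ 492.14*I)
R - (146876 + 149494) = I*√242205 - (146876 + 149494) = I*√242205 - 1*296370 = I*√242205 - 296370 = -296370 + I*√242205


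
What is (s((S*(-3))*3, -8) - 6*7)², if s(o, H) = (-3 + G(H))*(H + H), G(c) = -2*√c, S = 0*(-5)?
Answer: -8156 + 768*I*√2 ≈ -8156.0 + 1086.1*I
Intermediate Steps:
S = 0
s(o, H) = 2*H*(-3 - 2*√H) (s(o, H) = (-3 - 2*√H)*(H + H) = (-3 - 2*√H)*(2*H) = 2*H*(-3 - 2*√H))
(s((S*(-3))*3, -8) - 6*7)² = ((-6*(-8) - (-64)*I*√2) - 6*7)² = ((48 - (-64)*I*√2) - 42)² = ((48 + 64*I*√2) - 42)² = (6 + 64*I*√2)²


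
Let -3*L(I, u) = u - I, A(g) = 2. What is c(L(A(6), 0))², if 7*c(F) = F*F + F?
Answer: 100/3969 ≈ 0.025195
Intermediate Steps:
L(I, u) = -u/3 + I/3 (L(I, u) = -(u - I)/3 = -u/3 + I/3)
c(F) = F/7 + F²/7 (c(F) = (F*F + F)/7 = (F² + F)/7 = (F + F²)/7 = F/7 + F²/7)
c(L(A(6), 0))² = ((-⅓*0 + (⅓)*2)*(1 + (-⅓*0 + (⅓)*2))/7)² = ((0 + ⅔)*(1 + (0 + ⅔))/7)² = ((⅐)*(⅔)*(1 + ⅔))² = ((⅐)*(⅔)*(5/3))² = (10/63)² = 100/3969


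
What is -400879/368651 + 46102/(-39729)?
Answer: -32922070193/14646135579 ≈ -2.2478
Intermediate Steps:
-400879/368651 + 46102/(-39729) = -400879*1/368651 + 46102*(-1/39729) = -400879/368651 - 46102/39729 = -32922070193/14646135579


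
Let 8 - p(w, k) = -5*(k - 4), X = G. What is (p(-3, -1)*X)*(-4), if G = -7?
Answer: -476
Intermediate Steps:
X = -7
p(w, k) = -12 + 5*k (p(w, k) = 8 - (-5)*(k - 4) = 8 - (-5)*(-4 + k) = 8 - (20 - 5*k) = 8 + (-20 + 5*k) = -12 + 5*k)
(p(-3, -1)*X)*(-4) = ((-12 + 5*(-1))*(-7))*(-4) = ((-12 - 5)*(-7))*(-4) = -17*(-7)*(-4) = 119*(-4) = -476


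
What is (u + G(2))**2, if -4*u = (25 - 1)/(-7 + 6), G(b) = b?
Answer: 64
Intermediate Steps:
u = 6 (u = -(25 - 1)/(4*(-7 + 6)) = -6/(-1) = -6*(-1) = -1/4*(-24) = 6)
(u + G(2))**2 = (6 + 2)**2 = 8**2 = 64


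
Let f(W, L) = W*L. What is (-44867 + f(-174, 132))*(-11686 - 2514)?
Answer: 963257000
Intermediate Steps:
f(W, L) = L*W
(-44867 + f(-174, 132))*(-11686 - 2514) = (-44867 + 132*(-174))*(-11686 - 2514) = (-44867 - 22968)*(-14200) = -67835*(-14200) = 963257000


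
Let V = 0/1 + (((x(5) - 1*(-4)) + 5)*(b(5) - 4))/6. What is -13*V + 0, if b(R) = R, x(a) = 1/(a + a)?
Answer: -1183/60 ≈ -19.717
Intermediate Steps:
x(a) = 1/(2*a)
V = 91/60 (V = 0/1 + ((((1/2)/5 - 1*(-4)) + 5)*(5 - 4))/6 = 0*1 + ((((1/2)*(1/5) + 4) + 5)*1)*(1/6) = 0 + (((1/10 + 4) + 5)*1)*(1/6) = 0 + ((41/10 + 5)*1)*(1/6) = 0 + ((91/10)*1)*(1/6) = 0 + (91/10)*(1/6) = 0 + 91/60 = 91/60 ≈ 1.5167)
-13*V + 0 = -13*91/60 + 0 = -1183/60 + 0 = -1183/60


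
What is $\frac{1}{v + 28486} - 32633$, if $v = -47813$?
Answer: $- \frac{630697992}{19327} \approx -32633.0$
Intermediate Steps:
$\frac{1}{v + 28486} - 32633 = \frac{1}{-47813 + 28486} - 32633 = \frac{1}{-19327} - 32633 = - \frac{1}{19327} - 32633 = - \frac{630697992}{19327}$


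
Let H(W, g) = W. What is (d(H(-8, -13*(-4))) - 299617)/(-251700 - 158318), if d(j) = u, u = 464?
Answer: 299153/410018 ≈ 0.72961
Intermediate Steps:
d(j) = 464
(d(H(-8, -13*(-4))) - 299617)/(-251700 - 158318) = (464 - 299617)/(-251700 - 158318) = -299153/(-410018) = -299153*(-1/410018) = 299153/410018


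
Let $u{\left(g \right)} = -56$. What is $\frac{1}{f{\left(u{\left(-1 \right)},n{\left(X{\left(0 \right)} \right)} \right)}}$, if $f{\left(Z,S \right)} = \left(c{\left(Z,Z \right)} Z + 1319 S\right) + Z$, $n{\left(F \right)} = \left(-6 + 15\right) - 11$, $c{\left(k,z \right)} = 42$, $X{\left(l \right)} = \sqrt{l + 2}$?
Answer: $- \frac{1}{5046} \approx -0.00019818$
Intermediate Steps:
$X{\left(l \right)} = \sqrt{2 + l}$
$n{\left(F \right)} = -2$ ($n{\left(F \right)} = 9 - 11 = -2$)
$f{\left(Z,S \right)} = 43 Z + 1319 S$ ($f{\left(Z,S \right)} = \left(42 Z + 1319 S\right) + Z = 43 Z + 1319 S$)
$\frac{1}{f{\left(u{\left(-1 \right)},n{\left(X{\left(0 \right)} \right)} \right)}} = \frac{1}{43 \left(-56\right) + 1319 \left(-2\right)} = \frac{1}{-2408 - 2638} = \frac{1}{-5046} = - \frac{1}{5046}$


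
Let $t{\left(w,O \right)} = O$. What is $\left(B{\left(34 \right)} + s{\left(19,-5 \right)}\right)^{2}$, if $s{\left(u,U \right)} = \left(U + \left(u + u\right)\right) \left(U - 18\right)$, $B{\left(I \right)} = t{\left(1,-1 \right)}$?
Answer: $577600$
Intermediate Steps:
$B{\left(I \right)} = -1$
$s{\left(u,U \right)} = \left(-18 + U\right) \left(U + 2 u\right)$ ($s{\left(u,U \right)} = \left(U + 2 u\right) \left(-18 + U\right) = \left(-18 + U\right) \left(U + 2 u\right)$)
$\left(B{\left(34 \right)} + s{\left(19,-5 \right)}\right)^{2} = \left(-1 + \left(\left(-5\right)^{2} - 684 - -90 + 2 \left(-5\right) 19\right)\right)^{2} = \left(-1 + \left(25 - 684 + 90 - 190\right)\right)^{2} = \left(-1 - 759\right)^{2} = \left(-760\right)^{2} = 577600$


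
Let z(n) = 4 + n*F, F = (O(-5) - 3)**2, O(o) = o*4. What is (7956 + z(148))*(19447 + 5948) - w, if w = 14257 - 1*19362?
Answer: 2190374645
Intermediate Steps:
O(o) = 4*o
F = 529 (F = (4*(-5) - 3)**2 = (-20 - 3)**2 = (-23)**2 = 529)
z(n) = 4 + 529*n (z(n) = 4 + n*529 = 4 + 529*n)
w = -5105 (w = 14257 - 19362 = -5105)
(7956 + z(148))*(19447 + 5948) - w = (7956 + (4 + 529*148))*(19447 + 5948) - 1*(-5105) = (7956 + (4 + 78292))*25395 + 5105 = (7956 + 78296)*25395 + 5105 = 86252*25395 + 5105 = 2190369540 + 5105 = 2190374645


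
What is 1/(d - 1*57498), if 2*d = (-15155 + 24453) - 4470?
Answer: -1/55084 ≈ -1.8154e-5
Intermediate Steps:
d = 2414 (d = ((-15155 + 24453) - 4470)/2 = (9298 - 4470)/2 = (½)*4828 = 2414)
1/(d - 1*57498) = 1/(2414 - 1*57498) = 1/(2414 - 57498) = 1/(-55084) = -1/55084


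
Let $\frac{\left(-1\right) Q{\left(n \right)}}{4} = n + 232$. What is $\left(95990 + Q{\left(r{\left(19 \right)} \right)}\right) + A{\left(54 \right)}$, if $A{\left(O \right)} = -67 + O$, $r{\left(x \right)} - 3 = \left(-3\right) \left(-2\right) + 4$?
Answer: $94997$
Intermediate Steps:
$r{\left(x \right)} = 13$ ($r{\left(x \right)} = 3 + \left(\left(-3\right) \left(-2\right) + 4\right) = 3 + \left(6 + 4\right) = 3 + 10 = 13$)
$Q{\left(n \right)} = -928 - 4 n$ ($Q{\left(n \right)} = - 4 \left(n + 232\right) = - 4 \left(232 + n\right) = -928 - 4 n$)
$\left(95990 + Q{\left(r{\left(19 \right)} \right)}\right) + A{\left(54 \right)} = \left(95990 - 980\right) + \left(-67 + 54\right) = \left(95990 - 980\right) - 13 = 95010 - 13 = 94997$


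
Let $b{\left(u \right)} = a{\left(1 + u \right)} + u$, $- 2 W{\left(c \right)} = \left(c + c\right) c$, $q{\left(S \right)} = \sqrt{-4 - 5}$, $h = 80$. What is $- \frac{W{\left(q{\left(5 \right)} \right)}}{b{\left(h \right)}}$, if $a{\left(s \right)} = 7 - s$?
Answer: $- \frac{3}{2} \approx -1.5$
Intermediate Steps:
$q{\left(S \right)} = 3 i$ ($q{\left(S \right)} = \sqrt{-9} = 3 i$)
$W{\left(c \right)} = - c^{2}$ ($W{\left(c \right)} = - \frac{\left(c + c\right) c}{2} = - \frac{2 c c}{2} = - \frac{2 c^{2}}{2} = - c^{2}$)
$b{\left(u \right)} = 6$ ($b{\left(u \right)} = \left(7 - \left(1 + u\right)\right) + u = \left(6 - u\right) + u = 6$)
$- \frac{W{\left(q{\left(5 \right)} \right)}}{b{\left(h \right)}} = - \frac{\left(-1\right) \left(3 i\right)^{2}}{6} = - \frac{\left(-1\right) \left(-9\right)}{6} = - \frac{9}{6} = \left(-1\right) \frac{3}{2} = - \frac{3}{2}$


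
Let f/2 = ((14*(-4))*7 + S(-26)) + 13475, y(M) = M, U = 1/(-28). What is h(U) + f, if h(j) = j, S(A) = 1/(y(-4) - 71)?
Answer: 54948469/2100 ≈ 26166.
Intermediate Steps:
U = -1/28 ≈ -0.035714
S(A) = -1/75 (S(A) = 1/(-4 - 71) = 1/(-75) = -1/75)
f = 1962448/75 (f = 2*(((14*(-4))*7 - 1/75) + 13475) = 2*((-56*7 - 1/75) + 13475) = 2*((-392 - 1/75) + 13475) = 2*(-29401/75 + 13475) = 2*(981224/75) = 1962448/75 ≈ 26166.)
h(U) + f = -1/28 + 1962448/75 = 54948469/2100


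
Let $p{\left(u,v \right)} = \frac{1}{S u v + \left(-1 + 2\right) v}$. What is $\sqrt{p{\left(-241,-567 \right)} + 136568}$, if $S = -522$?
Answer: $\frac{\sqrt{8578513593426626507}}{7925589} \approx 369.55$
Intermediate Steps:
$p{\left(u,v \right)} = \frac{1}{v - 522 u v}$ ($p{\left(u,v \right)} = \frac{1}{- 522 u v + \left(-1 + 2\right) v} = \frac{1}{- 522 u v + 1 v} = \frac{1}{- 522 u v + v} = \frac{1}{v - 522 u v}$)
$\sqrt{p{\left(-241,-567 \right)} + 136568} = \sqrt{- \frac{1}{\left(-567\right) \left(-1 + 522 \left(-241\right)\right)} + 136568} = \sqrt{\left(-1\right) \left(- \frac{1}{567}\right) \frac{1}{-1 - 125802} + 136568} = \sqrt{\left(-1\right) \left(- \frac{1}{567}\right) \frac{1}{-125803} + 136568} = \sqrt{\left(-1\right) \left(- \frac{1}{567}\right) \left(- \frac{1}{125803}\right) + 136568} = \sqrt{- \frac{1}{71330301} + 136568} = \sqrt{\frac{9741436546967}{71330301}} = \frac{\sqrt{8578513593426626507}}{7925589}$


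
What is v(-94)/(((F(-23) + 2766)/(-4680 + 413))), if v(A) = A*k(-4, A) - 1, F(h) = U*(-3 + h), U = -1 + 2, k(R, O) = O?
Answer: -7539789/548 ≈ -13759.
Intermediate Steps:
U = 1
F(h) = -3 + h (F(h) = 1*(-3 + h) = -3 + h)
v(A) = -1 + A**2 (v(A) = A*A - 1 = A**2 - 1 = -1 + A**2)
v(-94)/(((F(-23) + 2766)/(-4680 + 413))) = (-1 + (-94)**2)/((((-3 - 23) + 2766)/(-4680 + 413))) = (-1 + 8836)/(((-26 + 2766)/(-4267))) = 8835/((2740*(-1/4267))) = 8835/(-2740/4267) = 8835*(-4267/2740) = -7539789/548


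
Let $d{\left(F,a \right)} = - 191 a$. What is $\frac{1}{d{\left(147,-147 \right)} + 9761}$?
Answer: $\frac{1}{37838} \approx 2.6428 \cdot 10^{-5}$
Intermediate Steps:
$\frac{1}{d{\left(147,-147 \right)} + 9761} = \frac{1}{\left(-191\right) \left(-147\right) + 9761} = \frac{1}{28077 + 9761} = \frac{1}{37838}$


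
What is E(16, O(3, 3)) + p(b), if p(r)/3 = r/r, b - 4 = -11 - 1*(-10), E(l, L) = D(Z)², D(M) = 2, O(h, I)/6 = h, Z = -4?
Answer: 7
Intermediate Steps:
O(h, I) = 6*h
E(l, L) = 4 (E(l, L) = 2² = 4)
b = 3 (b = 4 + (-11 - 1*(-10)) = 4 + (-11 + 10) = 4 - 1 = 3)
p(r) = 3 (p(r) = 3*(r/r) = 3*1 = 3)
E(16, O(3, 3)) + p(b) = 4 + 3 = 7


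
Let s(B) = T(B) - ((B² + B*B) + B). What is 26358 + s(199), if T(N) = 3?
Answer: -53040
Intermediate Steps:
s(B) = 3 - B - 2*B² (s(B) = 3 - ((B² + B*B) + B) = 3 - ((B² + B²) + B) = 3 - (2*B² + B) = 3 - (B + 2*B²) = 3 + (-B - 2*B²) = 3 - B - 2*B²)
26358 + s(199) = 26358 + (3 - 1*199 - 2*199²) = 26358 + (3 - 199 - 2*39601) = 26358 + (3 - 199 - 79202) = 26358 - 79398 = -53040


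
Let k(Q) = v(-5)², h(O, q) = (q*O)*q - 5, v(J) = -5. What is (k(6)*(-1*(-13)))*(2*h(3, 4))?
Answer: 27950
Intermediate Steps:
h(O, q) = -5 + O*q² (h(O, q) = (O*q)*q - 5 = O*q² - 5 = -5 + O*q²)
k(Q) = 25 (k(Q) = (-5)² = 25)
(k(6)*(-1*(-13)))*(2*h(3, 4)) = (25*(-1*(-13)))*(2*(-5 + 3*4²)) = (25*13)*(2*(-5 + 3*16)) = 325*(2*(-5 + 48)) = 325*(2*43) = 325*86 = 27950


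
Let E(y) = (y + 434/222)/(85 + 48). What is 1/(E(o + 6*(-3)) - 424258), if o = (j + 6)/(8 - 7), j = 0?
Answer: -14763/6263321969 ≈ -2.3571e-6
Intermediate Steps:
o = 6 (o = (0 + 6)/(8 - 7) = 6/1 = 6*1 = 6)
E(y) = 31/2109 + y/133 (E(y) = (y + 434*(1/222))/133 = (y + 217/111)*(1/133) = (217/111 + y)*(1/133) = 31/2109 + y/133)
1/(E(o + 6*(-3)) - 424258) = 1/((31/2109 + (6 + 6*(-3))/133) - 424258) = 1/((31/2109 + (6 - 18)/133) - 424258) = 1/((31/2109 + (1/133)*(-12)) - 424258) = 1/((31/2109 - 12/133) - 424258) = 1/(-1115/14763 - 424258) = 1/(-6263321969/14763) = -14763/6263321969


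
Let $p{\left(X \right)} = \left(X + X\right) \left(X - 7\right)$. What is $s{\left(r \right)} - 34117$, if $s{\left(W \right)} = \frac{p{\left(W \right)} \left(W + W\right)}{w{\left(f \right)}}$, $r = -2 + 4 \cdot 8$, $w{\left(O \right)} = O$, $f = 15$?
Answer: $-28597$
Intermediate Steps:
$p{\left(X \right)} = 2 X \left(-7 + X\right)$
$r = 30$ ($r = -2 + 32 = 30$)
$s{\left(W \right)} = \frac{4 W^{2} \left(-7 + W\right)}{15}$ ($s{\left(W \right)} = \frac{2 W \left(-7 + W\right) \left(W + W\right)}{15} = 2 W \left(-7 + W\right) 2 W \frac{1}{15} = 4 W^{2} \left(-7 + W\right) \frac{1}{15} = \frac{4 W^{2} \left(-7 + W\right)}{15}$)
$s{\left(r \right)} - 34117 = \frac{4 \cdot 30^{2} \left(-7 + 30\right)}{15} - 34117 = \frac{4}{15} \cdot 900 \cdot 23 - 34117 = 5520 - 34117 = -28597$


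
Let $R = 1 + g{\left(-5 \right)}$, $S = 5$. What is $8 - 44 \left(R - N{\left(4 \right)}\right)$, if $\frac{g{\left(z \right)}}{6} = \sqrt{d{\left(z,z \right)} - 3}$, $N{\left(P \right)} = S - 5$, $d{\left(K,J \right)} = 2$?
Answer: $-36 - 264 i \approx -36.0 - 264.0 i$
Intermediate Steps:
$N{\left(P \right)} = 0$ ($N{\left(P \right)} = 5 - 5 = 0$)
$g{\left(z \right)} = 6 i$ ($g{\left(z \right)} = 6 \sqrt{2 - 3} = 6 \sqrt{-1} = 6 i$)
$R = 1 + 6 i \approx 1.0 + 6.0 i$
$8 - 44 \left(R - N{\left(4 \right)}\right) = 8 - 44 \left(\left(1 + 6 i\right) - 0\right) = 8 - 44 \left(\left(1 + 6 i\right) + 0\right) = 8 - 44 \left(1 + 6 i\right) = 8 - \left(44 + 264 i\right) = -36 - 264 i$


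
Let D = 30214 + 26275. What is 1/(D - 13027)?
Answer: 1/43462 ≈ 2.3009e-5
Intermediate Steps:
D = 56489
1/(D - 13027) = 1/(56489 - 13027) = 1/43462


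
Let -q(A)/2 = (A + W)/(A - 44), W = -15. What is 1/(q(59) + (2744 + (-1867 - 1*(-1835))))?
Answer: 15/40592 ≈ 0.00036953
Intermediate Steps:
q(A) = -2*(-15 + A)/(-44 + A) (q(A) = -2*(A - 15)/(A - 44) = -2*(-15 + A)/(-44 + A))
1/(q(59) + (2744 + (-1867 - 1*(-1835)))) = 1/(2*(15 - 1*59)/(-44 + 59) + (2744 + (-1867 - 1*(-1835)))) = 1/(2*(15 - 59)/15 + (2744 + (-1867 + 1835))) = 1/(2*(1/15)*(-44) + (2744 - 32)) = 1/(-88/15 + 2712) = 1/(40592/15) = 15/40592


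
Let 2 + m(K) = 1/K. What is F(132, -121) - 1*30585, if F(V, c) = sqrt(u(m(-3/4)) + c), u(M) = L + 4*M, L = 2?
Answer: -30585 + I*sqrt(1191)/3 ≈ -30585.0 + 11.504*I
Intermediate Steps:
m(K) = -2 + 1/K
u(M) = 2 + 4*M
F(V, c) = sqrt(-34/3 + c) (F(V, c) = sqrt((2 + 4*(-2 + 1/(-3/4))) + c) = sqrt((2 + 4*(-2 - 4/3)) + c) = sqrt((2 + 4*(-10/3)) + c) = sqrt((2 - 40/3) + c) = sqrt(-34/3 + c))
F(132, -121) - 1*30585 = sqrt(-102 + 9*(-121))/3 - 1*30585 = sqrt(-102 - 1089)/3 - 30585 = sqrt(-1191)/3 - 30585 = (I*sqrt(1191))/3 - 30585 = I*sqrt(1191)/3 - 30585 = -30585 + I*sqrt(1191)/3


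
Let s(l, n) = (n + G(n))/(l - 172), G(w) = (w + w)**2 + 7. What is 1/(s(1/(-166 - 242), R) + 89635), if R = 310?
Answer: 70177/6133350859 ≈ 1.1442e-5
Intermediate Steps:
G(w) = 7 + 4*w**2 (G(w) = (2*w)**2 + 7 = 4*w**2 + 7 = 7 + 4*w**2)
s(l, n) = (7 + n + 4*n**2)/(-172 + l) (s(l, n) = (n + (7 + 4*n**2))/(l - 172) = (7 + n + 4*n**2)/(-172 + l))
1/(s(1/(-166 - 242), R) + 89635) = 1/((7 + 310 + 4*310**2)/(-172 + 1/(-166 - 242)) + 89635) = 1/((7 + 310 + 4*96100)/(-172 + 1/(-408)) + 89635) = 1/((7 + 310 + 384400)/(-172 - 1/408) + 89635) = 1/(384717/(-70177/408) + 89635) = 1/(-408/70177*384717 + 89635) = 1/(-156964536/70177 + 89635) = 1/(6133350859/70177) = 70177/6133350859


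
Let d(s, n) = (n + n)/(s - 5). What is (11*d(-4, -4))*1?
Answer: 88/9 ≈ 9.7778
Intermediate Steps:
d(s, n) = 2*n/(-5 + s) (d(s, n) = (2*n)/(-5 + s) = 2*n/(-5 + s))
(11*d(-4, -4))*1 = (11*(2*(-4)/(-5 - 4)))*1 = (11*(2*(-4)/(-9)))*1 = (11*(2*(-4)*(-⅑)))*1 = (11*(8/9))*1 = (88/9)*1 = 88/9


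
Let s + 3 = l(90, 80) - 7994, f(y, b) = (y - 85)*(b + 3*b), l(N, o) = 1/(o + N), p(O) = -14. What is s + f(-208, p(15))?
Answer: 1429871/170 ≈ 8411.0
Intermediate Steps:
l(N, o) = 1/(N + o)
f(y, b) = 4*b*(-85 + y) (f(y, b) = (-85 + y)*(4*b) = 4*b*(-85 + y))
s = -1359489/170 (s = -3 + (1/(90 + 80) - 7994) = -3 + (1/170 - 7994) = -3 - 1358979/170 = -1359489/170 ≈ -7997.0)
s + f(-208, p(15)) = -1359489/170 + 4*(-14)*(-85 - 208) = -1359489/170 + 4*(-14)*(-293) = -1359489/170 + 16408 = 1429871/170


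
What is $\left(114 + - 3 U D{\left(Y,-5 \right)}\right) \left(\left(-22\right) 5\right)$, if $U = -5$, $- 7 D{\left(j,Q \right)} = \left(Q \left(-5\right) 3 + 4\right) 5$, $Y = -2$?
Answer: $\frac{563970}{7} \approx 80567.0$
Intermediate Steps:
$D{\left(j,Q \right)} = - \frac{20}{7} + \frac{75 Q}{7}$ ($D{\left(j,Q \right)} = - \frac{\left(Q \left(-5\right) 3 + 4\right) 5}{7} = - \frac{\left(- 5 Q 3 + 4\right) 5}{7} = - \frac{\left(- 15 Q + 4\right) 5}{7} = - \frac{\left(4 - 15 Q\right) 5}{7} = - \frac{20 - 75 Q}{7} = - \frac{20}{7} + \frac{75 Q}{7}$)
$\left(114 + - 3 U D{\left(Y,-5 \right)}\right) \left(\left(-22\right) 5\right) = \left(114 + \left(-3\right) \left(-5\right) \left(- \frac{20}{7} + \frac{75}{7} \left(-5\right)\right)\right) \left(\left(-22\right) 5\right) = \left(114 + 15 \left(- \frac{20}{7} - \frac{375}{7}\right)\right) \left(-110\right) = \left(114 + 15 \left(- \frac{395}{7}\right)\right) \left(-110\right) = \left(114 - \frac{5925}{7}\right) \left(-110\right) = \left(- \frac{5127}{7}\right) \left(-110\right) = \frac{563970}{7}$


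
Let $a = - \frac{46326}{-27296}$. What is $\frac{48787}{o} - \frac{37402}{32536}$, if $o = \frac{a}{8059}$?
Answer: $\frac{12470687731639607}{53830812} \approx 2.3166 \cdot 10^{8}$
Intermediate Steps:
$a = \frac{23163}{13648}$ ($a = \left(-46326\right) \left(- \frac{1}{27296}\right) = \frac{23163}{13648} \approx 1.6972$)
$o = \frac{23163}{109989232}$ ($o = \frac{23163}{13648 \cdot 8059} = \frac{23163}{13648} \cdot \frac{1}{8059} = \frac{23163}{109989232} \approx 0.00021059$)
$\frac{48787}{o} - \frac{37402}{32536} = \frac{48787}{\frac{23163}{109989232}} - \frac{37402}{32536} = 48787 \cdot \frac{109989232}{23163} - \frac{18701}{16268} = \frac{5366044661584}{23163} - \frac{18701}{16268} = \frac{12470687731639607}{53830812}$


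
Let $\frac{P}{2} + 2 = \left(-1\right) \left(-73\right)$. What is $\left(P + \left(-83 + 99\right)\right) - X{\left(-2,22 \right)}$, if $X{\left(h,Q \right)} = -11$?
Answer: $169$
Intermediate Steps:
$P = 142$ ($P = -4 + 2 \left(\left(-1\right) \left(-73\right)\right) = -4 + 2 \cdot 73 = -4 + 146 = 142$)
$\left(P + \left(-83 + 99\right)\right) - X{\left(-2,22 \right)} = \left(142 + \left(-83 + 99\right)\right) - -11 = \left(142 + 16\right) + 11 = 158 + 11 = 169$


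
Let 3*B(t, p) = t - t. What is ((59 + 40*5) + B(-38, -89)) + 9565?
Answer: 9824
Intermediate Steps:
B(t, p) = 0 (B(t, p) = (t - t)/3 = (⅓)*0 = 0)
((59 + 40*5) + B(-38, -89)) + 9565 = ((59 + 40*5) + 0) + 9565 = ((59 + 200) + 0) + 9565 = (259 + 0) + 9565 = 259 + 9565 = 9824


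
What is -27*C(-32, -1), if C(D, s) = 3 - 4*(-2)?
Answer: -297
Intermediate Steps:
C(D, s) = 11 (C(D, s) = 3 + 8 = 11)
-27*C(-32, -1) = -27*11 = -297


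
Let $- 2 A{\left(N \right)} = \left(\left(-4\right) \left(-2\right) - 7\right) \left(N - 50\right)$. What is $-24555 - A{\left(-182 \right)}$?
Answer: $-24671$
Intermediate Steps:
$A{\left(N \right)} = 25 - \frac{N}{2}$ ($A{\left(N \right)} = - \frac{\left(\left(-4\right) \left(-2\right) - 7\right) \left(N - 50\right)}{2} = - \frac{\left(8 - 7\right) \left(-50 + N\right)}{2} = - \frac{1 \left(-50 + N\right)}{2} = - \frac{-50 + N}{2} = 25 - \frac{N}{2}$)
$-24555 - A{\left(-182 \right)} = -24555 - \left(25 - -91\right) = -24555 - \left(25 + 91\right) = -24555 - 116 = -24671$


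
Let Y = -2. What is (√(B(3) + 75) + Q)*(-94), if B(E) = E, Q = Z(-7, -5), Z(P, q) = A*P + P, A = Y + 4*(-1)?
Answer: -3290 - 94*√78 ≈ -4120.2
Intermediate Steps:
A = -6 (A = -2 + 4*(-1) = -2 - 4 = -6)
Z(P, q) = -5*P (Z(P, q) = -6*P + P = -5*P)
Q = 35 (Q = -5*(-7) = 35)
(√(B(3) + 75) + Q)*(-94) = (√(3 + 75) + 35)*(-94) = (√78 + 35)*(-94) = (35 + √78)*(-94) = -3290 - 94*√78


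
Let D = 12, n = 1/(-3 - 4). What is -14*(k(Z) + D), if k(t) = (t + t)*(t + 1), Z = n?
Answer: -1152/7 ≈ -164.57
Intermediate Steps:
n = -⅐ (n = 1/(-7) = -⅐ ≈ -0.14286)
Z = -⅐ ≈ -0.14286
k(t) = 2*t*(1 + t) (k(t) = (2*t)*(1 + t) = 2*t*(1 + t))
-14*(k(Z) + D) = -14*(2*(-⅐)*(1 - ⅐) + 12) = -14*(2*(-⅐)*(6/7) + 12) = -14*(-12/49 + 12) = -14*576/49 = -1152/7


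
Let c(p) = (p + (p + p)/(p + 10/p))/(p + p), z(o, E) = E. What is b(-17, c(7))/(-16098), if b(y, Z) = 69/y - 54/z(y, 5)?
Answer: 421/456110 ≈ 0.00092302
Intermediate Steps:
c(p) = (p + 2*p/(p + 10/p))/(2*p) (c(p) = (p + (2*p)/(p + 10/p))/((2*p)) = (p + 2*p/(p + 10/p))*(1/(2*p)) = (p + 2*p/(p + 10/p))/(2*p))
b(y, Z) = -54/5 + 69/y (b(y, Z) = 69/y - 54/5 = -54/5 + 69/y)
b(-17, c(7))/(-16098) = (-54/5 + 69/(-17))/(-16098) = (-54/5 + 69*(-1/17))*(-1/16098) = (-54/5 - 69/17)*(-1/16098) = -1263/85*(-1/16098) = 421/456110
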